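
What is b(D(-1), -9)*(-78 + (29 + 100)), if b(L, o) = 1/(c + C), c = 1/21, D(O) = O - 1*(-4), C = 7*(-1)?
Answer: -1071/146 ≈ -7.3356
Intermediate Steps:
C = -7
D(O) = 4 + O (D(O) = O + 4 = 4 + O)
c = 1/21 ≈ 0.047619
b(L, o) = -21/146 (b(L, o) = 1/(1/21 - 7) = 1/(-146/21) = -21/146)
b(D(-1), -9)*(-78 + (29 + 100)) = -21*(-78 + (29 + 100))/146 = -21*(-78 + 129)/146 = -21/146*51 = -1071/146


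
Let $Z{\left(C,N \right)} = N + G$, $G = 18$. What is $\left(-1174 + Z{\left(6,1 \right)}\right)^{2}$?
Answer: $1334025$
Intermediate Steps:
$Z{\left(C,N \right)} = 18 + N$ ($Z{\left(C,N \right)} = N + 18 = 18 + N$)
$\left(-1174 + Z{\left(6,1 \right)}\right)^{2} = \left(-1174 + \left(18 + 1\right)\right)^{2} = \left(-1174 + 19\right)^{2} = \left(-1155\right)^{2} = 1334025$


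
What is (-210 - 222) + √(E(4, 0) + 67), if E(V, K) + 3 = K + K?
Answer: -424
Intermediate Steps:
E(V, K) = -3 + 2*K (E(V, K) = -3 + (K + K) = -3 + 2*K)
(-210 - 222) + √(E(4, 0) + 67) = (-210 - 222) + √((-3 + 2*0) + 67) = -432 + √((-3 + 0) + 67) = -432 + √(-3 + 67) = -432 + √64 = -432 + 8 = -424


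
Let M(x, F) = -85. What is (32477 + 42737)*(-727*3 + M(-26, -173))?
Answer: -170434924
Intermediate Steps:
(32477 + 42737)*(-727*3 + M(-26, -173)) = (32477 + 42737)*(-727*3 - 85) = 75214*(-2181 - 85) = 75214*(-2266) = -170434924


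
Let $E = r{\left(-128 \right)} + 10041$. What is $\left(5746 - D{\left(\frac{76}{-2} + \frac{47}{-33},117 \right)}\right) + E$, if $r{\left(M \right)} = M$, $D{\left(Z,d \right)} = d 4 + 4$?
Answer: $15187$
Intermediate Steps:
$D{\left(Z,d \right)} = 4 + 4 d$ ($D{\left(Z,d \right)} = 4 d + 4 = 4 + 4 d$)
$E = 9913$ ($E = -128 + 10041 = 9913$)
$\left(5746 - D{\left(\frac{76}{-2} + \frac{47}{-33},117 \right)}\right) + E = \left(5746 - \left(4 + 4 \cdot 117\right)\right) + 9913 = \left(5746 - \left(4 + 468\right)\right) + 9913 = \left(5746 - 472\right) + 9913 = 5274 + 9913 = 15187$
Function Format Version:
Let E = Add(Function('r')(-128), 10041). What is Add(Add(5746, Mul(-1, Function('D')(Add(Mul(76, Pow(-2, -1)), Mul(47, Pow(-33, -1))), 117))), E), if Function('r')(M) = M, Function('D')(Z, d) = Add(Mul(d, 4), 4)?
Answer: 15187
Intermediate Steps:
Function('D')(Z, d) = Add(4, Mul(4, d)) (Function('D')(Z, d) = Add(Mul(4, d), 4) = Add(4, Mul(4, d)))
E = 9913 (E = Add(-128, 10041) = 9913)
Add(Add(5746, Mul(-1, Function('D')(Add(Mul(76, Pow(-2, -1)), Mul(47, Pow(-33, -1))), 117))), E) = Add(Add(5746, Mul(-1, Add(4, Mul(4, 117)))), 9913) = Add(Add(5746, Mul(-1, Add(4, 468))), 9913) = Add(Add(5746, Mul(-1, 472)), 9913) = Add(Add(5746, -472), 9913) = Add(5274, 9913) = 15187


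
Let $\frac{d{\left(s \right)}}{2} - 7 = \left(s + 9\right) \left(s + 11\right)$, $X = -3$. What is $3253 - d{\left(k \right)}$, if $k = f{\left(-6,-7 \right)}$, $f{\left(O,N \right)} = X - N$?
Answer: $2849$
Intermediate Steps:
$f{\left(O,N \right)} = -3 - N$
$k = 4$ ($k = -3 - -7 = -3 + 7 = 4$)
$d{\left(s \right)} = 14 + 2 \left(9 + s\right) \left(11 + s\right)$ ($d{\left(s \right)} = 14 + 2 \left(s + 9\right) \left(s + 11\right) = 14 + 2 \left(9 + s\right) \left(11 + s\right)$)
$3253 - d{\left(k \right)} = 3253 - \left(212 + 2 \cdot 4^{2} + 40 \cdot 4\right) = 3253 - \left(212 + 2 \cdot 16 + 160\right) = 3253 - \left(212 + 32 + 160\right) = 3253 - 404 = 2849$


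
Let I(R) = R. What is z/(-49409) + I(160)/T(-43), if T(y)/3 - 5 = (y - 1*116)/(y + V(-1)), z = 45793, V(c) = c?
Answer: 295772719/56178033 ≈ 5.2649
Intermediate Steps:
T(y) = 15 + 3*(-116 + y)/(-1 + y) (T(y) = 15 + 3*((y - 1*116)/(y - 1)) = 15 + 3*((y - 116)/(-1 + y)) = 15 + 3*((-116 + y)/(-1 + y)) = 15 + 3*(-116 + y)/(-1 + y))
z/(-49409) + I(160)/T(-43) = 45793/(-49409) + 160/((3*(-121 + 6*(-43))/(-1 - 43))) = 45793*(-1/49409) + 160/((3*(-121 - 258)/(-44))) = -45793/49409 + 160/((3*(-1/44)*(-379))) = -45793/49409 + 160/(1137/44) = -45793/49409 + 160*(44/1137) = -45793/49409 + 7040/1137 = 295772719/56178033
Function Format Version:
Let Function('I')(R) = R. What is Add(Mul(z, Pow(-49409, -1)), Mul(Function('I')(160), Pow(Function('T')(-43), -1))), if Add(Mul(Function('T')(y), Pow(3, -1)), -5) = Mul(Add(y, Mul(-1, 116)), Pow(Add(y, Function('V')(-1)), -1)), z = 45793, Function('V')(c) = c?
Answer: Rational(295772719, 56178033) ≈ 5.2649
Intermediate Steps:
Function('T')(y) = Add(15, Mul(3, Pow(Add(-1, y), -1), Add(-116, y))) (Function('T')(y) = Add(15, Mul(3, Mul(Add(y, Mul(-1, 116)), Pow(Add(y, -1), -1)))) = Add(15, Mul(3, Mul(Add(y, -116), Pow(Add(-1, y), -1)))) = Add(15, Mul(3, Mul(Add(-116, y), Pow(Add(-1, y), -1)))) = Add(15, Mul(3, Mul(Pow(Add(-1, y), -1), Add(-116, y)))) = Add(15, Mul(3, Pow(Add(-1, y), -1), Add(-116, y))))
Add(Mul(z, Pow(-49409, -1)), Mul(Function('I')(160), Pow(Function('T')(-43), -1))) = Add(Mul(45793, Pow(-49409, -1)), Mul(160, Pow(Mul(3, Pow(Add(-1, -43), -1), Add(-121, Mul(6, -43))), -1))) = Add(Mul(45793, Rational(-1, 49409)), Mul(160, Pow(Mul(3, Pow(-44, -1), Add(-121, -258)), -1))) = Add(Rational(-45793, 49409), Mul(160, Pow(Mul(3, Rational(-1, 44), -379), -1))) = Add(Rational(-45793, 49409), Mul(160, Pow(Rational(1137, 44), -1))) = Add(Rational(-45793, 49409), Mul(160, Rational(44, 1137))) = Add(Rational(-45793, 49409), Rational(7040, 1137)) = Rational(295772719, 56178033)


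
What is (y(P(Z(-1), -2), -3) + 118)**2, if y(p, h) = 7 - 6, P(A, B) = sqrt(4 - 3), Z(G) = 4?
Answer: 14161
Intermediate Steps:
P(A, B) = 1 (P(A, B) = sqrt(1) = 1)
y(p, h) = 1
(y(P(Z(-1), -2), -3) + 118)**2 = (1 + 118)**2 = 119**2 = 14161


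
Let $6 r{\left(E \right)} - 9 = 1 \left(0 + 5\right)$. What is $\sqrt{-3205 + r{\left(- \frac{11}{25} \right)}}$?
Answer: $\frac{2 i \sqrt{7206}}{3} \approx 56.592 i$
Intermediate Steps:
$r{\left(E \right)} = \frac{7}{3}$ ($r{\left(E \right)} = \frac{3}{2} + \frac{1 \left(0 + 5\right)}{6} = \frac{3}{2} + \frac{1 \cdot 5}{6} = \frac{3}{2} + \frac{1}{6} \cdot 5 = \frac{3}{2} + \frac{5}{6} = \frac{7}{3}$)
$\sqrt{-3205 + r{\left(- \frac{11}{25} \right)}} = \sqrt{-3205 + \frac{7}{3}} = \sqrt{- \frac{9608}{3}} = \frac{2 i \sqrt{7206}}{3}$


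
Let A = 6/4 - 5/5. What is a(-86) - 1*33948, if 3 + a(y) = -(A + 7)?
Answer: -67917/2 ≈ -33959.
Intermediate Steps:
A = ½ (A = 6*(¼) - 5*⅕ = 3/2 - 1 = ½ ≈ 0.50000)
a(y) = -21/2 (a(y) = -3 - (½ + 7) = -3 - 1*15/2 = -3 - 15/2 = -21/2)
a(-86) - 1*33948 = -21/2 - 1*33948 = -21/2 - 33948 = -67917/2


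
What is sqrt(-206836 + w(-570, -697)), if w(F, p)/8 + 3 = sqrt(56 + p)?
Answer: 2*sqrt(-51715 + 2*I*sqrt(641)) ≈ 0.22266 + 454.82*I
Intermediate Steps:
w(F, p) = -24 + 8*sqrt(56 + p)
sqrt(-206836 + w(-570, -697)) = sqrt(-206836 + (-24 + 8*sqrt(56 - 697))) = sqrt(-206836 + (-24 + 8*sqrt(-641))) = sqrt(-206836 + (-24 + 8*(I*sqrt(641)))) = sqrt(-206836 + (-24 + 8*I*sqrt(641))) = sqrt(-206860 + 8*I*sqrt(641))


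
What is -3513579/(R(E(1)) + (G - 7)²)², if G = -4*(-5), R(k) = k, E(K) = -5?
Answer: -3513579/26896 ≈ -130.64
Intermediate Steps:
G = 20
-3513579/(R(E(1)) + (G - 7)²)² = -3513579/(-5 + (20 - 7)²)² = -3513579/(-5 + 13²)² = -3513579/(-5 + 169)² = -3513579/(164²) = -3513579/26896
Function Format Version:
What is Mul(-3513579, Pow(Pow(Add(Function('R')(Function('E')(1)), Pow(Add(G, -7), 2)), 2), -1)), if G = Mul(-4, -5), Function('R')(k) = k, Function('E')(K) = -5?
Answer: Rational(-3513579, 26896) ≈ -130.64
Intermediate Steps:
G = 20
Mul(-3513579, Pow(Pow(Add(Function('R')(Function('E')(1)), Pow(Add(G, -7), 2)), 2), -1)) = Mul(-3513579, Pow(Pow(Add(-5, Pow(Add(20, -7), 2)), 2), -1)) = Mul(-3513579, Pow(Pow(Add(-5, Pow(13, 2)), 2), -1)) = Mul(-3513579, Pow(Pow(Add(-5, 169), 2), -1)) = Mul(-3513579, Pow(Pow(164, 2), -1)) = Mul(-3513579, Pow(26896, -1)) = Mul(-3513579, Rational(1, 26896)) = Rational(-3513579, 26896)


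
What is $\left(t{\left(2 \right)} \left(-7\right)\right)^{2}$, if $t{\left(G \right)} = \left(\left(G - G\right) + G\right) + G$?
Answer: $784$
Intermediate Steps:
$t{\left(G \right)} = 2 G$ ($t{\left(G \right)} = \left(0 + G\right) + G = G + G = 2 G$)
$\left(t{\left(2 \right)} \left(-7\right)\right)^{2} = \left(2 \cdot 2 \left(-7\right)\right)^{2} = \left(4 \left(-7\right)\right)^{2} = \left(-28\right)^{2} = 784$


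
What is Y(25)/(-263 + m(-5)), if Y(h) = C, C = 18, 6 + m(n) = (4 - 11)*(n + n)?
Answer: -18/199 ≈ -0.090452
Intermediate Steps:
m(n) = -6 - 14*n (m(n) = -6 + (4 - 11)*(n + n) = -6 - 14*n)
Y(h) = 18
Y(25)/(-263 + m(-5)) = 18/(-263 + (-6 - 14*(-5))) = 18/(-263 + (-6 + 70)) = 18/(-263 + 64) = 18/(-199) = 18*(-1/199) = -18/199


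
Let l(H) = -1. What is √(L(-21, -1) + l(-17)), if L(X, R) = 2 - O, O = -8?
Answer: 3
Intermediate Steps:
L(X, R) = 10 (L(X, R) = 2 - 1*(-8) = 2 + 8 = 10)
√(L(-21, -1) + l(-17)) = √(10 - 1) = √9 = 3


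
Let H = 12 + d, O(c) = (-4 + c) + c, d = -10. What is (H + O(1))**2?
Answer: 0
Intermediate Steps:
O(c) = -4 + 2*c
H = 2 (H = 12 - 10 = 2)
(H + O(1))**2 = (2 + (-4 + 2*1))**2 = (2 + (-4 + 2))**2 = (2 - 2)**2 = 0**2 = 0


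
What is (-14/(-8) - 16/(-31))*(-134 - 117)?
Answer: -70531/124 ≈ -568.80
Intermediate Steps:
(-14/(-8) - 16/(-31))*(-134 - 117) = (-14*(-1/8) - 16*(-1/31))*(-251) = (7/4 + 16/31)*(-251) = (281/124)*(-251) = -70531/124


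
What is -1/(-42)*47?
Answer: 47/42 ≈ 1.1190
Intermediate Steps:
-1/(-42)*47 = -1*(-1/42)*47 = (1/42)*47 = 47/42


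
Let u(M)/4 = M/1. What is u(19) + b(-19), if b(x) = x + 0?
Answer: 57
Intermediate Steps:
u(M) = 4*M (u(M) = 4*(M/1) = 4*(M*1) = 4*M)
b(x) = x
u(19) + b(-19) = 4*19 - 19 = 76 - 19 = 57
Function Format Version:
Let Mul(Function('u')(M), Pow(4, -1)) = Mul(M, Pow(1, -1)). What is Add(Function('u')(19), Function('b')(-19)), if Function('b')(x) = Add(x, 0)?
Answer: 57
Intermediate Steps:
Function('u')(M) = Mul(4, M) (Function('u')(M) = Mul(4, Mul(M, Pow(1, -1))) = Mul(4, Mul(M, 1)) = Mul(4, M))
Function('b')(x) = x
Add(Function('u')(19), Function('b')(-19)) = Add(Mul(4, 19), -19) = Add(76, -19) = 57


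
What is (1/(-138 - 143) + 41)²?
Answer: 132710400/78961 ≈ 1680.7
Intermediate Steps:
(1/(-138 - 143) + 41)² = (1/(-281) + 41)² = (-1/281 + 41)² = (11520/281)² = 132710400/78961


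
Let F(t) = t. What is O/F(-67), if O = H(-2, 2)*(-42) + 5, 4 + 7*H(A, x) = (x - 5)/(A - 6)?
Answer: -107/268 ≈ -0.39925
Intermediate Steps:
H(A, x) = -4/7 + (-5 + x)/(7*(-6 + A)) (H(A, x) = -4/7 + ((x - 5)/(A - 6))/7 = -4/7 + ((-5 + x)/(-6 + A))/7 = -4/7 + (-5 + x)/(7*(-6 + A)))
O = 107/4 (O = ((19 + 2 - 4*(-2))/(7*(-6 - 2)))*(-42) + 5 = ((⅐)*(19 + 2 + 8)/(-8))*(-42) + 5 = ((⅐)*(-⅛)*29)*(-42) + 5 = -29/56*(-42) + 5 = 87/4 + 5 = 107/4 ≈ 26.750)
O/F(-67) = (107/4)/(-67) = (107/4)*(-1/67) = -107/268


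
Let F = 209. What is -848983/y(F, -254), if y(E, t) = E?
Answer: -848983/209 ≈ -4062.1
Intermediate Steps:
-848983/y(F, -254) = -848983/209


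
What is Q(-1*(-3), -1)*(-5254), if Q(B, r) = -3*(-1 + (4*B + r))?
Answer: 157620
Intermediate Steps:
Q(B, r) = 3 - 12*B - 3*r (Q(B, r) = -3*(-1 + (r + 4*B)) = -3*(-1 + r + 4*B) = 3 - 12*B - 3*r)
Q(-1*(-3), -1)*(-5254) = (3 - (-12)*(-3) - 3*(-1))*(-5254) = (3 - 12*3 + 3)*(-5254) = (3 - 36 + 3)*(-5254) = -30*(-5254) = 157620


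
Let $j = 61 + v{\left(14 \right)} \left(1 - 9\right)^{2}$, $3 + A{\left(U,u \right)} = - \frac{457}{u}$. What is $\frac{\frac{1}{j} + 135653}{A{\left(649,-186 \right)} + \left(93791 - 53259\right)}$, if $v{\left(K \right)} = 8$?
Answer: $\frac{4819208540}{1439920541} \approx 3.3469$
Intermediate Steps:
$A{\left(U,u \right)} = -3 - \frac{457}{u}$
$j = 573$ ($j = 61 + 8 \left(1 - 9\right)^{2} = 61 + 8 \left(-8\right)^{2} = 61 + 8 \cdot 64 = 61 + 512 = 573$)
$\frac{\frac{1}{j} + 135653}{A{\left(649,-186 \right)} + \left(93791 - 53259\right)} = \frac{\frac{1}{573} + 135653}{\left(-3 - \frac{457}{-186}\right) + \left(93791 - 53259\right)} = \frac{\frac{1}{573} + 135653}{\left(-3 - - \frac{457}{186}\right) + 40532} = \frac{77729170}{573 \left(\left(-3 + \frac{457}{186}\right) + 40532\right)} = \frac{77729170}{573 \left(- \frac{101}{186} + 40532\right)} = \frac{77729170}{573 \cdot \frac{7538851}{186}} = \frac{77729170}{573} \cdot \frac{186}{7538851} = \frac{4819208540}{1439920541}$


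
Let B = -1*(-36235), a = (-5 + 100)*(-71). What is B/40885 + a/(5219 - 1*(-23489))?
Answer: 152893011/234745316 ≈ 0.65131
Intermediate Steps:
a = -6745 (a = 95*(-71) = -6745)
B = 36235
B/40885 + a/(5219 - 1*(-23489)) = 36235/40885 - 6745/(5219 - 1*(-23489)) = 36235*(1/40885) - 6745/(5219 + 23489) = 7247/8177 - 6745/28708 = 152893011/234745316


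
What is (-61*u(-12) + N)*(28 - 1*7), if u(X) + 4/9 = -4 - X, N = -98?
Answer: -35210/3 ≈ -11737.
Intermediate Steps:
u(X) = -40/9 - X (u(X) = -4/9 + (-4 - X) = -40/9 - X)
(-61*u(-12) + N)*(28 - 1*7) = (-61*(-40/9 - 1*(-12)) - 98)*(28 - 1*7) = (-61*(-40/9 + 12) - 98)*(28 - 7) = (-61*68/9 - 98)*21 = (-4148/9 - 98)*21 = -5030/9*21 = -35210/3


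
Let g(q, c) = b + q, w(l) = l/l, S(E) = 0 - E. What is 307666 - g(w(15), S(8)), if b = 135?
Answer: 307530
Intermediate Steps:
S(E) = -E
w(l) = 1
g(q, c) = 135 + q
307666 - g(w(15), S(8)) = 307666 - (135 + 1) = 307666 - 1*136 = 307666 - 136 = 307530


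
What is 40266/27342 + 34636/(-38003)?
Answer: 4628661/8246651 ≈ 0.56128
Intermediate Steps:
40266/27342 + 34636/(-38003) = 40266*(1/27342) + 34636*(-1/38003) = 2237/1519 - 4948/5429 = 4628661/8246651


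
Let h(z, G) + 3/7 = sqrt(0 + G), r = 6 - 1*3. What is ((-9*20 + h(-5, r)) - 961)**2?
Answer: 63840247/49 - 15980*sqrt(3)/7 ≈ 1.2989e+6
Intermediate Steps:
r = 3 (r = 6 - 3 = 3)
h(z, G) = -3/7 + sqrt(G) (h(z, G) = -3/7 + sqrt(0 + G) = -3/7 + sqrt(G))
((-9*20 + h(-5, r)) - 961)**2 = ((-9*20 + (-3/7 + sqrt(3))) - 961)**2 = ((-180 + (-3/7 + sqrt(3))) - 961)**2 = ((-1263/7 + sqrt(3)) - 961)**2 = (-7990/7 + sqrt(3))**2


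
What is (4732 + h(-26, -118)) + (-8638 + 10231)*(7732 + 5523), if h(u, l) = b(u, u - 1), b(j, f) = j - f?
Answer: 21119948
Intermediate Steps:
h(u, l) = 1 (h(u, l) = u - (u - 1) = u - (-1 + u) = u + (1 - u) = 1)
(4732 + h(-26, -118)) + (-8638 + 10231)*(7732 + 5523) = (4732 + 1) + (-8638 + 10231)*(7732 + 5523) = 4733 + 1593*13255 = 4733 + 21115215 = 21119948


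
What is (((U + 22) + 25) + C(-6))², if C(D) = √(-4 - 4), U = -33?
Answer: 188 + 56*I*√2 ≈ 188.0 + 79.196*I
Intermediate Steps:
C(D) = 2*I*√2 (C(D) = √(-8) = 2*I*√2)
(((U + 22) + 25) + C(-6))² = (((-33 + 22) + 25) + 2*I*√2)² = ((-11 + 25) + 2*I*√2)² = (14 + 2*I*√2)²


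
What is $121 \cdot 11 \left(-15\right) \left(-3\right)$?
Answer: $59895$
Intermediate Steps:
$121 \cdot 11 \left(-15\right) \left(-3\right) = 121 \left(\left(-165\right) \left(-3\right)\right) = 121 \cdot 495 = 59895$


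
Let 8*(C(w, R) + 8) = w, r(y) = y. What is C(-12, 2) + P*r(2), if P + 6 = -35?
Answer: -183/2 ≈ -91.500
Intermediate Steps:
P = -41 (P = -6 - 35 = -41)
C(w, R) = -8 + w/8
C(-12, 2) + P*r(2) = (-8 + (⅛)*(-12)) - 41*2 = (-8 - 3/2) - 82 = -19/2 - 82 = -183/2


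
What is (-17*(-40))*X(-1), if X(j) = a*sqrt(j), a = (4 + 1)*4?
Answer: 13600*I ≈ 13600.0*I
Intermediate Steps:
a = 20 (a = 5*4 = 20)
X(j) = 20*sqrt(j)
(-17*(-40))*X(-1) = (-17*(-40))*(20*sqrt(-1)) = 680*(20*I) = 13600*I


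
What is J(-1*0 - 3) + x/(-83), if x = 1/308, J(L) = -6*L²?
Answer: -1380457/25564 ≈ -54.000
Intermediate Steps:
x = 1/308 ≈ 0.0032468
J(-1*0 - 3) + x/(-83) = -6*(-1*0 - 3)² + (1/308)/(-83) = -6*(0 - 3)² + (1/308)*(-1/83) = -6*(-3)² - 1/25564 = -6*9 - 1/25564 = -54 - 1/25564 = -1380457/25564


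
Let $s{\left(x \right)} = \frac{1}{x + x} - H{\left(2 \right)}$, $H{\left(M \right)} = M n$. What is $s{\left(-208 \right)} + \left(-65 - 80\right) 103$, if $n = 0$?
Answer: $- \frac{6212961}{416} \approx -14935.0$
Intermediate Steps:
$H{\left(M \right)} = 0$ ($H{\left(M \right)} = M 0 = 0$)
$s{\left(x \right)} = \frac{1}{2 x}$ ($s{\left(x \right)} = \frac{1}{x + x} - 0 = \frac{1}{2 x} + 0 = \frac{1}{2 x}$)
$s{\left(-208 \right)} + \left(-65 - 80\right) 103 = \frac{1}{2 \left(-208\right)} + \left(-65 - 80\right) 103 = \frac{1}{2} \left(- \frac{1}{208}\right) - 14935 = - \frac{1}{416} - 14935 = - \frac{6212961}{416}$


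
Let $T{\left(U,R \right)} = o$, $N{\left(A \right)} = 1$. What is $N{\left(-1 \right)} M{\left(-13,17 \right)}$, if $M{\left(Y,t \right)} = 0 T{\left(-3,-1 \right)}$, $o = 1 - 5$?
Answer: $0$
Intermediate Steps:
$o = -4$ ($o = 1 - 5 = -4$)
$T{\left(U,R \right)} = -4$
$M{\left(Y,t \right)} = 0$ ($M{\left(Y,t \right)} = 0 \left(-4\right) = 0$)
$N{\left(-1 \right)} M{\left(-13,17 \right)} = 1 \cdot 0 = 0$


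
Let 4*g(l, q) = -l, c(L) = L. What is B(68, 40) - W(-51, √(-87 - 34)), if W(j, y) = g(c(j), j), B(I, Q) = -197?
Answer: -839/4 ≈ -209.75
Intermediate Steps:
g(l, q) = -l/4 (g(l, q) = (-l)/4 = -l/4)
W(j, y) = -j/4
B(68, 40) - W(-51, √(-87 - 34)) = -197 - (-1)*(-51)/4 = -197 - 1*51/4 = -197 - 51/4 = -839/4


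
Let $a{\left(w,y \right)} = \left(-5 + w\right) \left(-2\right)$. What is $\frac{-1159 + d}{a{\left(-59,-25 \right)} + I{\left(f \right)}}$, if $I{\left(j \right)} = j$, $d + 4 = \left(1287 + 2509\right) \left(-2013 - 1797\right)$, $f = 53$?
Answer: $- \frac{14463923}{181} \approx -79911.0$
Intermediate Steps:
$a{\left(w,y \right)} = 10 - 2 w$
$d = -14462764$ ($d = -4 + \left(1287 + 2509\right) \left(-2013 - 1797\right) = -4 + 3796 \left(-3810\right) = -4 - 14462760 = -14462764$)
$\frac{-1159 + d}{a{\left(-59,-25 \right)} + I{\left(f \right)}} = \frac{-1159 - 14462764}{\left(10 - -118\right) + 53} = - \frac{14463923}{\left(10 + 118\right) + 53} = - \frac{14463923}{128 + 53} = - \frac{14463923}{181}$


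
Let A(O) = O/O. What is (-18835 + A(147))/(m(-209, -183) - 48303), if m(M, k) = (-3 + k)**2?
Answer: 6278/4569 ≈ 1.3740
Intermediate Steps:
A(O) = 1
(-18835 + A(147))/(m(-209, -183) - 48303) = (-18835 + 1)/((-3 - 183)**2 - 48303) = -18834/((-186)**2 - 48303) = -18834/(34596 - 48303) = -18834/(-13707) = -18834*(-1/13707) = 6278/4569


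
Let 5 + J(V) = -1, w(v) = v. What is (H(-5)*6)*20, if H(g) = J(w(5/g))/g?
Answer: 144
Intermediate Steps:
J(V) = -6 (J(V) = -5 - 1 = -6)
H(g) = -6/g
(H(-5)*6)*20 = (-6/(-5)*6)*20 = (-6*(-⅕)*6)*20 = ((6/5)*6)*20 = (36/5)*20 = 144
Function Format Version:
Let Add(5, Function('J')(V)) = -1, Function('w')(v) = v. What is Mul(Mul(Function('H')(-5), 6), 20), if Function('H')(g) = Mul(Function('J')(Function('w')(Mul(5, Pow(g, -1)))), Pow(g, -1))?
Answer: 144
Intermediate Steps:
Function('J')(V) = -6 (Function('J')(V) = Add(-5, -1) = -6)
Function('H')(g) = Mul(-6, Pow(g, -1))
Mul(Mul(Function('H')(-5), 6), 20) = Mul(Mul(Mul(-6, Pow(-5, -1)), 6), 20) = Mul(Mul(Mul(-6, Rational(-1, 5)), 6), 20) = Mul(Mul(Rational(6, 5), 6), 20) = Mul(Rational(36, 5), 20) = 144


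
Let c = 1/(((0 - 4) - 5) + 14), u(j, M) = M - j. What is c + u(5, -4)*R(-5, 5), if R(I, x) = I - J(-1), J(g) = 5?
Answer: 451/5 ≈ 90.200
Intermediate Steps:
R(I, x) = -5 + I (R(I, x) = I - 1*5 = I - 5 = -5 + I)
c = ⅕ (c = 1/((-4 - 5) + 14) = 1/(-9 + 14) = 1/5 = ⅕ ≈ 0.20000)
c + u(5, -4)*R(-5, 5) = ⅕ + (-4 - 1*5)*(-5 - 5) = ⅕ + (-4 - 5)*(-10) = ⅕ - 9*(-10) = ⅕ + 90 = 451/5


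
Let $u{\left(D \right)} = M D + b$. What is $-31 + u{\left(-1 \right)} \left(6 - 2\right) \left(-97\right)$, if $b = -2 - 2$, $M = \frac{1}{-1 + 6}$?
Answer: $\frac{7993}{5} \approx 1598.6$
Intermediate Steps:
$M = \frac{1}{5} \approx 0.2$
$b = -4$ ($b = -2 - 2 = -4$)
$u{\left(D \right)} = -4 + \frac{D}{5}$ ($u{\left(D \right)} = \frac{D}{5} - 4 = -4 + \frac{D}{5}$)
$-31 + u{\left(-1 \right)} \left(6 - 2\right) \left(-97\right) = -31 + \left(-4 + \frac{1}{5} \left(-1\right)\right) \left(6 - 2\right) \left(-97\right) = -31 + \left(-4 - \frac{1}{5}\right) 4 \left(-97\right) = -31 + \left(- \frac{21}{5}\right) 4 \left(-97\right) = -31 - - \frac{8148}{5} = -31 + \frac{8148}{5} = \frac{7993}{5}$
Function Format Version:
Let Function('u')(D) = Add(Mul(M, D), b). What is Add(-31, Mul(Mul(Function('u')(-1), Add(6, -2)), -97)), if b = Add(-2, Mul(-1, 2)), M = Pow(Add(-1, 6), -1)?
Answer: Rational(7993, 5) ≈ 1598.6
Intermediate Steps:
M = Rational(1, 5) (M = Pow(5, -1) = Rational(1, 5) ≈ 0.20000)
b = -4 (b = Add(-2, -2) = -4)
Function('u')(D) = Add(-4, Mul(Rational(1, 5), D)) (Function('u')(D) = Add(Mul(Rational(1, 5), D), -4) = Add(-4, Mul(Rational(1, 5), D)))
Add(-31, Mul(Mul(Function('u')(-1), Add(6, -2)), -97)) = Add(-31, Mul(Mul(Add(-4, Mul(Rational(1, 5), -1)), Add(6, -2)), -97)) = Add(-31, Mul(Mul(Add(-4, Rational(-1, 5)), 4), -97)) = Add(-31, Mul(Mul(Rational(-21, 5), 4), -97)) = Add(-31, Mul(Rational(-84, 5), -97)) = Add(-31, Rational(8148, 5)) = Rational(7993, 5)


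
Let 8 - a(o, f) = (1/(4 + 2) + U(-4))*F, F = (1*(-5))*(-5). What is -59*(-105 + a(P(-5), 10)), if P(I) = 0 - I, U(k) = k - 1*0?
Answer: 413/6 ≈ 68.833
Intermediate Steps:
U(k) = k (U(k) = k + 0 = k)
P(I) = -I
F = 25 (F = -5*(-5) = 25)
a(o, f) = 623/6 (a(o, f) = 8 - (1/(4 + 2) - 4)*25 = 8 - (1/6 - 4)*25 = 8 - (⅙ - 4)*25 = 8 - (-23)*25/6 = 8 - 1*(-575/6) = 8 + 575/6 = 623/6)
-59*(-105 + a(P(-5), 10)) = -59*(-105 + 623/6) = -59*(-7/6) = 413/6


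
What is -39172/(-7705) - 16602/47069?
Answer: 1715868458/362666645 ≈ 4.7313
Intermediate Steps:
-39172/(-7705) - 16602/47069 = -39172*(-1/7705) - 16602*1/47069 = 39172/7705 - 16602/47069 = 1715868458/362666645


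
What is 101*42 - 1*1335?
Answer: 2907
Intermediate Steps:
101*42 - 1*1335 = 4242 - 1335 = 2907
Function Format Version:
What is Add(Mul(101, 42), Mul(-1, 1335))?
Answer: 2907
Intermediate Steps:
Add(Mul(101, 42), Mul(-1, 1335)) = Add(4242, -1335) = 2907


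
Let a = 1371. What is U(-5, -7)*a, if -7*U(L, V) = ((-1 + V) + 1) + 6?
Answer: 1371/7 ≈ 195.86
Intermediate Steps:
U(L, V) = -6/7 - V/7 (U(L, V) = -(((-1 + V) + 1) + 6)/7 = -(V + 6)/7 = -(6 + V)/7 = -6/7 - V/7)
U(-5, -7)*a = (-6/7 - 1/7*(-7))*1371 = (-6/7 + 1)*1371 = (1/7)*1371 = 1371/7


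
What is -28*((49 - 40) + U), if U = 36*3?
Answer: -3276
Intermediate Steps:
U = 108
-28*((49 - 40) + U) = -28*((49 - 40) + 108) = -28*(9 + 108) = -28*117 = -3276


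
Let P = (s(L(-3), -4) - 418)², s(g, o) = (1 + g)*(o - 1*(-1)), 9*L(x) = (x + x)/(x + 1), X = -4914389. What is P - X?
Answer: 5092473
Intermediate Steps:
L(x) = 2*x/(9*(1 + x)) (L(x) = ((x + x)/(x + 1))/9 = ((2*x)/(1 + x))/9 = (2*x/(1 + x))/9 = 2*x/(9*(1 + x)))
s(g, o) = (1 + g)*(1 + o) (s(g, o) = (1 + g)*(o + 1) = (1 + g)*(1 + o))
P = 178084 (P = ((1 + (2/9)*(-3)/(1 - 3) - 4 + ((2/9)*(-3)/(1 - 3))*(-4)) - 418)² = ((1 + (2/9)*(-3)/(-2) - 4 + ((2/9)*(-3)/(-2))*(-4)) - 418)² = ((1 + (2/9)*(-3)*(-½) - 4 + ((2/9)*(-3)*(-½))*(-4)) - 418)² = ((1 + ⅓ - 4 + (⅓)*(-4)) - 418)² = ((1 + ⅓ - 4 - 4/3) - 418)² = (-4 - 418)² = (-422)² = 178084)
P - X = 178084 - 1*(-4914389) = 178084 + 4914389 = 5092473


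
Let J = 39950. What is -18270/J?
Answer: -1827/3995 ≈ -0.45732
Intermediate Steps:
-18270/J = -18270/39950 = -18270*1/39950 = -1827/3995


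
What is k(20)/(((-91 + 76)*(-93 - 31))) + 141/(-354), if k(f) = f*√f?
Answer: -47/118 + 2*√5/93 ≈ -0.35022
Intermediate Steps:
k(f) = f^(3/2)
k(20)/(((-91 + 76)*(-93 - 31))) + 141/(-354) = 20^(3/2)/(((-91 + 76)*(-93 - 31))) + 141/(-354) = (40*√5)/((-15*(-124))) + 141*(-1/354) = (40*√5)/1860 - 47/118 = (40*√5)*(1/1860) - 47/118 = 2*√5/93 - 47/118 = -47/118 + 2*√5/93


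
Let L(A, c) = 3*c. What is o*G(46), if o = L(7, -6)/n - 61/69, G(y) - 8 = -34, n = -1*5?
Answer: -24362/345 ≈ -70.615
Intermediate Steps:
n = -5
G(y) = -26 (G(y) = 8 - 34 = -26)
o = 937/345 (o = (3*(-6))/(-5) - 61/69 = -18*(-⅕) - 61*1/69 = 18/5 - 61/69 = 937/345 ≈ 2.7159)
o*G(46) = (937/345)*(-26) = -24362/345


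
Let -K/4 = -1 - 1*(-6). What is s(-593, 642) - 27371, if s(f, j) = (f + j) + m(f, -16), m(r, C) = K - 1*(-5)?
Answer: -27337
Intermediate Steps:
K = -20 (K = -4*(-1 - 1*(-6)) = -4*(-1 + 6) = -4*5 = -20)
m(r, C) = -15 (m(r, C) = -20 - 1*(-5) = -20 + 5 = -15)
s(f, j) = -15 + f + j (s(f, j) = (f + j) - 15 = -15 + f + j)
s(-593, 642) - 27371 = (-15 - 593 + 642) - 27371 = 34 - 27371 = -27337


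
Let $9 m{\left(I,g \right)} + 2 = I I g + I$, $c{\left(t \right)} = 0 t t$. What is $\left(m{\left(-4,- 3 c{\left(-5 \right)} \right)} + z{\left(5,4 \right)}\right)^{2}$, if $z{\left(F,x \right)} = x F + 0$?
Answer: $\frac{3364}{9} \approx 373.78$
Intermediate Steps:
$c{\left(t \right)} = 0$ ($c{\left(t \right)} = 0 t = 0$)
$z{\left(F,x \right)} = F x$ ($z{\left(F,x \right)} = F x + 0 = F x$)
$m{\left(I,g \right)} = - \frac{2}{9} + \frac{I}{9} + \frac{g I^{2}}{9}$ ($m{\left(I,g \right)} = - \frac{2}{9} + \frac{I I g + I}{9} = - \frac{2}{9} + \frac{I^{2} g + I}{9} = - \frac{2}{9} + \frac{g I^{2} + I}{9} = - \frac{2}{9} + \frac{I + g I^{2}}{9} = - \frac{2}{9} + \left(\frac{I}{9} + \frac{g I^{2}}{9}\right) = - \frac{2}{9} + \frac{I}{9} + \frac{g I^{2}}{9}$)
$\left(m{\left(-4,- 3 c{\left(-5 \right)} \right)} + z{\left(5,4 \right)}\right)^{2} = \left(\left(- \frac{2}{9} + \frac{1}{9} \left(-4\right) + \frac{\left(-3\right) 0 \left(-4\right)^{2}}{9}\right) + 5 \cdot 4\right)^{2} = \left(\left(- \frac{2}{9} - \frac{4}{9} + \frac{1}{9} \cdot 0 \cdot 16\right) + 20\right)^{2} = \left(\left(- \frac{2}{9} - \frac{4}{9} + 0\right) + 20\right)^{2} = \left(- \frac{2}{3} + 20\right)^{2} = \left(\frac{58}{3}\right)^{2} = \frac{3364}{9}$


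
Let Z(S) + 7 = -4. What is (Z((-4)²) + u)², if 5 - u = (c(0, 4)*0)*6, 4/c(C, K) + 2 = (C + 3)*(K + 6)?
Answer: 36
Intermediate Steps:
Z(S) = -11 (Z(S) = -7 - 4 = -11)
c(C, K) = 4/(-2 + (3 + C)*(6 + K)) (c(C, K) = 4/(-2 + (C + 3)*(K + 6)) = 4/(-2 + (3 + C)*(6 + K)))
u = 5 (u = 5 - (4/(16 + 3*4 + 6*0 + 0*4))*0*6 = 5 - (4/(16 + 12 + 0 + 0))*0*6 = 5 - (4/28)*0*6 = 5 - (4*(1/28))*0*6 = 5 - (⅐)*0*6 = 5 - 0*6 = 5 - 1*0 = 5 + 0 = 5)
(Z((-4)²) + u)² = (-11 + 5)² = (-6)² = 36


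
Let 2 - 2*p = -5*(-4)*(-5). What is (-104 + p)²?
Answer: 2809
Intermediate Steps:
p = 51 (p = 1 - (-5*(-4))*(-5)/2 = 1 - 10*(-5) = 1 - ½*(-100) = 1 + 50 = 51)
(-104 + p)² = (-104 + 51)² = (-53)² = 2809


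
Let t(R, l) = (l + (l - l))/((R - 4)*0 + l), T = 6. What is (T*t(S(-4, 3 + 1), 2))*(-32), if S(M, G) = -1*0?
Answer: -192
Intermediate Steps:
S(M, G) = 0
t(R, l) = 1 (t(R, l) = (l + 0)/((-4 + R)*0 + l) = l/(0 + l) = l/l = 1)
(T*t(S(-4, 3 + 1), 2))*(-32) = (6*1)*(-32) = 6*(-32) = -192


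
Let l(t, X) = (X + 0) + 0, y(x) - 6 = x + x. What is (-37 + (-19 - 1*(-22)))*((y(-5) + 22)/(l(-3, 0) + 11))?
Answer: -612/11 ≈ -55.636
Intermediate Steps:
y(x) = 6 + 2*x (y(x) = 6 + (x + x) = 6 + 2*x)
l(t, X) = X (l(t, X) = X + 0 = X)
(-37 + (-19 - 1*(-22)))*((y(-5) + 22)/(l(-3, 0) + 11)) = (-37 + (-19 - 1*(-22)))*(((6 + 2*(-5)) + 22)/(0 + 11)) = (-37 + (-19 + 22))*(((6 - 10) + 22)/11) = (-37 + 3)*((-4 + 22)*(1/11)) = -612/11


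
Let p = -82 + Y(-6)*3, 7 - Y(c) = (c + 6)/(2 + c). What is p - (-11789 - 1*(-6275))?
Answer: 5453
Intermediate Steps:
Y(c) = 7 - (6 + c)/(2 + c) (Y(c) = 7 - (c + 6)/(2 + c) = 7 - (6 + c)/(2 + c))
p = -61 (p = -82 + (2*(4 + 3*(-6))/(2 - 6))*3 = -82 + (2*(4 - 18)/(-4))*3 = -82 + (2*(-1/4)*(-14))*3 = -82 + 7*3 = -82 + 21 = -61)
p - (-11789 - 1*(-6275)) = -61 - (-11789 - 1*(-6275)) = -61 - (-11789 + 6275) = -61 - 1*(-5514) = -61 + 5514 = 5453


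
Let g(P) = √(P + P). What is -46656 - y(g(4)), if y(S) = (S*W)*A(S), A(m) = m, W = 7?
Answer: -46712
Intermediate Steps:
g(P) = √2*√P (g(P) = √(2*P) = √2*√P)
y(S) = 7*S² (y(S) = (S*7)*S = (7*S)*S = 7*S²)
-46656 - y(g(4)) = -46656 - 7*(√2*√4)² = -46656 - 7*(√2*2)² = -46656 - 7*(2*√2)² = -46656 - 7*8 = -46656 - 1*56 = -46656 - 56 = -46712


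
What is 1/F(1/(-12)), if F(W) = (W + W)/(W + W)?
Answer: 1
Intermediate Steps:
F(W) = 1 (F(W) = (2*W)/((2*W)) = (2*W)*(1/(2*W)) = 1)
1/F(1/(-12)) = 1/1 = 1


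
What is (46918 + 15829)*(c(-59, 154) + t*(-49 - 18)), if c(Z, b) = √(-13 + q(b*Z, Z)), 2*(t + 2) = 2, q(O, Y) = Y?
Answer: 4204049 + 376482*I*√2 ≈ 4.204e+6 + 5.3243e+5*I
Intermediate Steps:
t = -1 (t = -2 + (½)*2 = -2 + 1 = -1)
c(Z, b) = √(-13 + Z)
(46918 + 15829)*(c(-59, 154) + t*(-49 - 18)) = (46918 + 15829)*(√(-13 - 59) - (-49 - 18)) = 62747*(√(-72) - 1*(-67)) = 62747*(6*I*√2 + 67) = 62747*(67 + 6*I*√2) = 4204049 + 376482*I*√2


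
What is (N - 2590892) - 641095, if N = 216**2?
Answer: -3185331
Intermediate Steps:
N = 46656
(N - 2590892) - 641095 = (46656 - 2590892) - 641095 = -2544236 - 641095 = -3185331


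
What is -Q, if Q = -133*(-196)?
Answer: -26068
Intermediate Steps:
Q = 26068
-Q = -1*26068 = -26068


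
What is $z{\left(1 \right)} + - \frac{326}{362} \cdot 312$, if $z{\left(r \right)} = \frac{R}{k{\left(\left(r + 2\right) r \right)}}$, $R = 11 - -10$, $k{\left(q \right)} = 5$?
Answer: $- \frac{250479}{905} \approx -276.77$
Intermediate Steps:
$R = 21$ ($R = 11 + 10 = 21$)
$z{\left(r \right)} = \frac{21}{5}$
$z{\left(1 \right)} + - \frac{326}{362} \cdot 312 = \frac{21}{5} + - \frac{326}{362} \cdot 312 = \frac{21}{5} + \left(-326\right) \frac{1}{362} \cdot 312 = \frac{21}{5} - \frac{50856}{181} = - \frac{250479}{905}$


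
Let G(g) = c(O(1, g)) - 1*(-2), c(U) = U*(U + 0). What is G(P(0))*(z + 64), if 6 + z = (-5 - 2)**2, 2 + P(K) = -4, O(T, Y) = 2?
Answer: 642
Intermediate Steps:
P(K) = -6 (P(K) = -2 - 4 = -6)
c(U) = U**2 (c(U) = U*U = U**2)
G(g) = 6 (G(g) = 2**2 - 1*(-2) = 4 + 2 = 6)
z = 43 (z = -6 + (-5 - 2)**2 = -6 + (-7)**2 = -6 + 49 = 43)
G(P(0))*(z + 64) = 6*(43 + 64) = 6*107 = 642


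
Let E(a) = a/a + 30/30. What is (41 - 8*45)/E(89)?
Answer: -319/2 ≈ -159.50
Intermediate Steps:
E(a) = 2 (E(a) = 1 + 30*(1/30) = 1 + 1 = 2)
(41 - 8*45)/E(89) = (41 - 8*45)/2 = (41 - 360)*(1/2) = -319*1/2 = -319/2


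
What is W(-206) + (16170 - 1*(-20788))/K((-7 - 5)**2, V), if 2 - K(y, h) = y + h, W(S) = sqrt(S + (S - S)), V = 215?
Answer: -2174/21 + I*sqrt(206) ≈ -103.52 + 14.353*I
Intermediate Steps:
W(S) = sqrt(S) (W(S) = sqrt(S + 0) = sqrt(S))
K(y, h) = 2 - h - y (K(y, h) = 2 - (y + h) = 2 - (h + y) = 2 + (-h - y) = 2 - h - y)
W(-206) + (16170 - 1*(-20788))/K((-7 - 5)**2, V) = sqrt(-206) + (16170 - 1*(-20788))/(2 - 1*215 - (-7 - 5)**2) = I*sqrt(206) + (16170 + 20788)/(2 - 215 - 1*(-12)**2) = I*sqrt(206) + 36958/(2 - 215 - 1*144) = I*sqrt(206) + 36958/(2 - 215 - 144) = I*sqrt(206) + 36958/(-357) = I*sqrt(206) + 36958*(-1/357) = I*sqrt(206) - 2174/21 = -2174/21 + I*sqrt(206)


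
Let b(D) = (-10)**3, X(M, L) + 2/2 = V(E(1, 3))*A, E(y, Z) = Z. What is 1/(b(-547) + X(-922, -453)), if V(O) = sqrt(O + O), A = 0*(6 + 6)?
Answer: -1/1001 ≈ -0.00099900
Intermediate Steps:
A = 0 (A = 0*12 = 0)
V(O) = sqrt(2)*sqrt(O) (V(O) = sqrt(2*O) = sqrt(2)*sqrt(O))
X(M, L) = -1 (X(M, L) = -1 + (sqrt(2)*sqrt(3))*0 = -1 + sqrt(6)*0 = -1 + 0 = -1)
b(D) = -1000
1/(b(-547) + X(-922, -453)) = 1/(-1000 - 1) = 1/(-1001) = -1/1001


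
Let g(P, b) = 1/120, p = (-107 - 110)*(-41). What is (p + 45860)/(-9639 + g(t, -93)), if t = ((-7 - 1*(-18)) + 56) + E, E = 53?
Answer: -6570840/1156679 ≈ -5.6808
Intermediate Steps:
t = 120 (t = ((-7 - 1*(-18)) + 56) + 53 = ((-7 + 18) + 56) + 53 = (11 + 56) + 53 = 67 + 53 = 120)
p = 8897 (p = -217*(-41) = 8897)
g(P, b) = 1/120
(p + 45860)/(-9639 + g(t, -93)) = (8897 + 45860)/(-9639 + 1/120) = 54757/(-1156679/120) = 54757*(-120/1156679) = -6570840/1156679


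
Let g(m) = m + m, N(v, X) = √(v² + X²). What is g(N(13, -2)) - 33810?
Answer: -33810 + 2*√173 ≈ -33784.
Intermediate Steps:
N(v, X) = √(X² + v²)
g(m) = 2*m
g(N(13, -2)) - 33810 = 2*√((-2)² + 13²) - 33810 = 2*√(4 + 169) - 33810 = 2*√173 - 33810 = -33810 + 2*√173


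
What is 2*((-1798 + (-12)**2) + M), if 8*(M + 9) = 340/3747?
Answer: -12462437/3747 ≈ -3326.0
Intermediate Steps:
M = -67361/7494 (M = -9 + (340/3747)/8 = -9 + (340*(1/3747))/8 = -9 + (1/8)*(340/3747) = -9 + 85/7494 = -67361/7494 ≈ -8.9887)
2*((-1798 + (-12)**2) + M) = 2*((-1798 + (-12)**2) - 67361/7494) = 2*((-1798 + 144) - 67361/7494) = 2*(-1654 - 67361/7494) = 2*(-12462437/7494) = -12462437/3747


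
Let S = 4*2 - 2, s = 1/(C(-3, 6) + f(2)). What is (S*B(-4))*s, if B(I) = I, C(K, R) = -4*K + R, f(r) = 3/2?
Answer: -16/13 ≈ -1.2308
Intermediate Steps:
f(r) = 3/2 (f(r) = 3*(1/2) = 3/2)
C(K, R) = R - 4*K
s = 2/39 (s = 1/((6 - 4*(-3)) + 3/2) = 1/((6 + 12) + 3/2) = 1/(18 + 3/2) = 1/(39/2) = 2/39 ≈ 0.051282)
S = 6 (S = 8 - 2 = 6)
(S*B(-4))*s = (6*(-4))*(2/39) = -24*2/39 = -16/13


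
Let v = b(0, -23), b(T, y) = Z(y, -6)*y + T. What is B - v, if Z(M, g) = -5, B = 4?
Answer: -111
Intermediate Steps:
b(T, y) = T - 5*y (b(T, y) = -5*y + T = T - 5*y)
v = 115 (v = 0 - 5*(-23) = 0 + 115 = 115)
B - v = 4 - 1*115 = 4 - 115 = -111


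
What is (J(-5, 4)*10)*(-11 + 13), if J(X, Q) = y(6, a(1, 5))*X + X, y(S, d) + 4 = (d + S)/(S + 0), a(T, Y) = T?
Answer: 550/3 ≈ 183.33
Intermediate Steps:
y(S, d) = -4 + (S + d)/S (y(S, d) = -4 + (d + S)/(S + 0) = -4 + (S + d)/S)
J(X, Q) = -11*X/6 (J(X, Q) = (-3 + 1/6)*X + X = -17*X/6 + X = -11*X/6)
(J(-5, 4)*10)*(-11 + 13) = (-11/6*(-5)*10)*(-11 + 13) = ((55/6)*10)*2 = (275/3)*2 = 550/3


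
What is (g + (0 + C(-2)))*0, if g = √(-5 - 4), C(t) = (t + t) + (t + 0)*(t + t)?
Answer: 0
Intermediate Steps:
C(t) = 2*t + 2*t² (C(t) = 2*t + t*(2*t) = 2*t + 2*t²)
g = 3*I (g = √(-9) = 3*I ≈ 3.0*I)
(g + (0 + C(-2)))*0 = (3*I + (0 + 2*(-2)*(1 - 2)))*0 = (3*I + (0 + 2*(-2)*(-1)))*0 = (3*I + (0 + 4))*0 = (3*I + 4)*0 = (4 + 3*I)*0 = 0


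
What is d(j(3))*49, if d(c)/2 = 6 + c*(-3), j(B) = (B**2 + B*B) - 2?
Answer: -4116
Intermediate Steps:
j(B) = -2 + 2*B**2 (j(B) = (B**2 + B**2) - 2 = 2*B**2 - 2 = -2 + 2*B**2)
d(c) = 12 - 6*c (d(c) = 2*(6 + c*(-3)) = 2*(6 - 3*c) = 12 - 6*c)
d(j(3))*49 = (12 - 6*(-2 + 2*3**2))*49 = (12 - 6*(-2 + 2*9))*49 = (12 - 6*(-2 + 18))*49 = (12 - 6*16)*49 = (12 - 96)*49 = -84*49 = -4116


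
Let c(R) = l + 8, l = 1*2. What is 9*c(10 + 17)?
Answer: 90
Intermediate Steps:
l = 2
c(R) = 10 (c(R) = 2 + 8 = 10)
9*c(10 + 17) = 9*10 = 90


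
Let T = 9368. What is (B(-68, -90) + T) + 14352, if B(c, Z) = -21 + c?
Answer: 23631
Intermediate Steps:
(B(-68, -90) + T) + 14352 = ((-21 - 68) + 9368) + 14352 = (-89 + 9368) + 14352 = 9279 + 14352 = 23631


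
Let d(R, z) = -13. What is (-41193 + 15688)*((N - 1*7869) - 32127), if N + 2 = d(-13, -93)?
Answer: 1020480555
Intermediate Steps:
N = -15 (N = -2 - 13 = -15)
(-41193 + 15688)*((N - 1*7869) - 32127) = (-41193 + 15688)*((-15 - 1*7869) - 32127) = -25505*((-15 - 7869) - 32127) = -25505*(-7884 - 32127) = -25505*(-40011) = 1020480555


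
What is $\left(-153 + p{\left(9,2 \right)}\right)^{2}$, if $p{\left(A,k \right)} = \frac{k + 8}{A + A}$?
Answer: $\frac{1882384}{81} \approx 23239.0$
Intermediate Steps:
$p{\left(A,k \right)} = \frac{8 + k}{2 A}$
$\left(-153 + p{\left(9,2 \right)}\right)^{2} = \left(-153 + \frac{8 + 2}{2 \cdot 9}\right)^{2} = \left(-153 + \frac{1}{2} \cdot \frac{1}{9} \cdot 10\right)^{2} = \left(-153 + \frac{5}{9}\right)^{2} = \left(- \frac{1372}{9}\right)^{2} = \frac{1882384}{81}$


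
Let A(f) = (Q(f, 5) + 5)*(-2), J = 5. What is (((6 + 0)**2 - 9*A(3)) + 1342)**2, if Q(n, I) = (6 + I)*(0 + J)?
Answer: 6041764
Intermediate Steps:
Q(n, I) = 30 + 5*I (Q(n, I) = (6 + I)*(0 + 5) = (6 + I)*5 = 30 + 5*I)
A(f) = -120 (A(f) = ((30 + 5*5) + 5)*(-2) = ((30 + 25) + 5)*(-2) = (55 + 5)*(-2) = 60*(-2) = -120)
(((6 + 0)**2 - 9*A(3)) + 1342)**2 = (((6 + 0)**2 - 9*(-120)) + 1342)**2 = ((6**2 + 1080) + 1342)**2 = ((36 + 1080) + 1342)**2 = (1116 + 1342)**2 = 2458**2 = 6041764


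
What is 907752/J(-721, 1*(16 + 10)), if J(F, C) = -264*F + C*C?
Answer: 226938/47755 ≈ 4.7521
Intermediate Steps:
J(F, C) = C² - 264*F (J(F, C) = -264*F + C² = C² - 264*F)
907752/J(-721, 1*(16 + 10)) = 907752/((1*(16 + 10))² - 264*(-721)) = 907752/((1*26)² + 190344) = 907752/(26² + 190344) = 907752/(676 + 190344) = 907752/191020 = 907752*(1/191020) = 226938/47755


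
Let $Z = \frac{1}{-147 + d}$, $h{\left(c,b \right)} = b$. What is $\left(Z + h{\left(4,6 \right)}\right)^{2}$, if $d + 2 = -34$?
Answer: $\frac{1203409}{33489} \approx 35.934$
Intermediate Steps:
$d = -36$ ($d = -2 - 34 = -36$)
$Z = - \frac{1}{183}$ ($Z = \frac{1}{-147 - 36} = \frac{1}{-183} = - \frac{1}{183} \approx -0.0054645$)
$\left(Z + h{\left(4,6 \right)}\right)^{2} = \left(- \frac{1}{183} + 6\right)^{2} = \left(\frac{1097}{183}\right)^{2} = \frac{1203409}{33489}$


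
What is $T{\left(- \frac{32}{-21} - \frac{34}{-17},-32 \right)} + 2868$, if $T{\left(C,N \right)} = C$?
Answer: $\frac{60302}{21} \approx 2871.5$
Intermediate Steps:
$T{\left(- \frac{32}{-21} - \frac{34}{-17},-32 \right)} + 2868 = \left(- \frac{32}{-21} - \frac{34}{-17}\right) + 2868 = \left(\left(-32\right) \left(- \frac{1}{21}\right) - -2\right) + 2868 = \left(\frac{32}{21} + 2\right) + 2868 = \frac{74}{21} + 2868 = \frac{60302}{21}$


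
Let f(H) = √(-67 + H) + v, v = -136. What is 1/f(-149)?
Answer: -17/2339 - 3*I*√6/9356 ≈ -0.0072681 - 0.00078543*I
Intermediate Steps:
f(H) = -136 + √(-67 + H) (f(H) = √(-67 + H) - 136 = -136 + √(-67 + H))
1/f(-149) = 1/(-136 + √(-67 - 149)) = 1/(-136 + √(-216)) = 1/(-136 + 6*I*√6)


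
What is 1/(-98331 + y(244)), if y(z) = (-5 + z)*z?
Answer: -1/40015 ≈ -2.4991e-5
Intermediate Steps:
y(z) = z*(-5 + z)
1/(-98331 + y(244)) = 1/(-98331 + 244*(-5 + 244)) = 1/(-98331 + 244*239) = 1/(-98331 + 58316) = 1/(-40015) = -1/40015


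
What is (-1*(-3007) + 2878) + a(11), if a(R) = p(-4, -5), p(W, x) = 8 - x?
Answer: 5898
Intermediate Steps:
a(R) = 13 (a(R) = 8 - 1*(-5) = 8 + 5 = 13)
(-1*(-3007) + 2878) + a(11) = (-1*(-3007) + 2878) + 13 = (3007 + 2878) + 13 = 5885 + 13 = 5898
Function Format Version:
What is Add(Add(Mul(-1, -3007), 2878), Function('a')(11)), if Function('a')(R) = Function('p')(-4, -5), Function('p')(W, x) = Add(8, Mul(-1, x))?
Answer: 5898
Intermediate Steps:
Function('a')(R) = 13 (Function('a')(R) = Add(8, Mul(-1, -5)) = Add(8, 5) = 13)
Add(Add(Mul(-1, -3007), 2878), Function('a')(11)) = Add(Add(Mul(-1, -3007), 2878), 13) = Add(Add(3007, 2878), 13) = Add(5885, 13) = 5898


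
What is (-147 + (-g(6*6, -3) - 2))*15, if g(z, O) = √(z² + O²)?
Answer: -2235 - 45*√145 ≈ -2776.9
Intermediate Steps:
g(z, O) = √(O² + z²)
(-147 + (-g(6*6, -3) - 2))*15 = (-147 + (-√((-3)² + (6*6)²) - 2))*15 = (-147 + (-√(9 + 36²) - 2))*15 = (-147 + (-√(9 + 1296) - 2))*15 = (-147 + (-√1305 - 2))*15 = (-147 + (-3*√145 - 2))*15 = (-147 + (-2 - 3*√145))*15 = (-149 - 3*√145)*15 = -2235 - 45*√145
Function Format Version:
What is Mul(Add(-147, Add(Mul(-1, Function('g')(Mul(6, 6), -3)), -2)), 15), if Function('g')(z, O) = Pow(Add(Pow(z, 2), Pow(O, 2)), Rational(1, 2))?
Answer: Add(-2235, Mul(-45, Pow(145, Rational(1, 2)))) ≈ -2776.9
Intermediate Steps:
Function('g')(z, O) = Pow(Add(Pow(O, 2), Pow(z, 2)), Rational(1, 2))
Mul(Add(-147, Add(Mul(-1, Function('g')(Mul(6, 6), -3)), -2)), 15) = Mul(Add(-147, Add(Mul(-1, Pow(Add(Pow(-3, 2), Pow(Mul(6, 6), 2)), Rational(1, 2))), -2)), 15) = Mul(Add(-147, Add(Mul(-1, Pow(Add(9, Pow(36, 2)), Rational(1, 2))), -2)), 15) = Mul(Add(-147, Add(Mul(-1, Pow(Add(9, 1296), Rational(1, 2))), -2)), 15) = Mul(Add(-147, Add(Mul(-1, Pow(1305, Rational(1, 2))), -2)), 15) = Mul(Add(-147, Add(Mul(-1, Mul(3, Pow(145, Rational(1, 2)))), -2)), 15) = Mul(Add(-147, Add(Mul(-3, Pow(145, Rational(1, 2))), -2)), 15) = Mul(Add(-147, Add(-2, Mul(-3, Pow(145, Rational(1, 2))))), 15) = Mul(Add(-149, Mul(-3, Pow(145, Rational(1, 2)))), 15) = Add(-2235, Mul(-45, Pow(145, Rational(1, 2))))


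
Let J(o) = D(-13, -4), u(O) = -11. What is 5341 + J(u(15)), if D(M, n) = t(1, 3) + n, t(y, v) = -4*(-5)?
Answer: 5357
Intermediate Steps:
t(y, v) = 20
D(M, n) = 20 + n
J(o) = 16 (J(o) = 20 - 4 = 16)
5341 + J(u(15)) = 5341 + 16 = 5357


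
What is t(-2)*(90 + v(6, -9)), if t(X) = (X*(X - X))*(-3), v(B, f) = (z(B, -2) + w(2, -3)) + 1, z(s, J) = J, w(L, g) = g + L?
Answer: 0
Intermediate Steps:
w(L, g) = L + g
v(B, f) = -2 (v(B, f) = (-2 + (2 - 3)) + 1 = (-2 - 1) + 1 = -3 + 1 = -2)
t(X) = 0 (t(X) = (X*0)*(-3) = 0*(-3) = 0)
t(-2)*(90 + v(6, -9)) = 0*(90 - 2) = 0*88 = 0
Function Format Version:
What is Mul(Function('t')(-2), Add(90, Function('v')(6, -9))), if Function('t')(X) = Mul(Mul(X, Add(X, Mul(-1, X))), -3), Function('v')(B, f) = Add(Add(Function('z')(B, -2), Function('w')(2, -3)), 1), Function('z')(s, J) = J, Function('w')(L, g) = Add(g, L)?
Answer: 0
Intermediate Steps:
Function('w')(L, g) = Add(L, g)
Function('v')(B, f) = -2 (Function('v')(B, f) = Add(Add(-2, Add(2, -3)), 1) = Add(Add(-2, -1), 1) = Add(-3, 1) = -2)
Function('t')(X) = 0 (Function('t')(X) = Mul(Mul(X, 0), -3) = Mul(0, -3) = 0)
Mul(Function('t')(-2), Add(90, Function('v')(6, -9))) = Mul(0, Add(90, -2)) = Mul(0, 88) = 0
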